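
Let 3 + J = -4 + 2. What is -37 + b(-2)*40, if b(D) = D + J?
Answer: -317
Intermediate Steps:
J = -5 (J = -3 + (-4 + 2) = -3 - 2 = -5)
b(D) = -5 + D (b(D) = D - 5 = -5 + D)
-37 + b(-2)*40 = -37 + (-5 - 2)*40 = -37 - 7*40 = -37 - 280 = -317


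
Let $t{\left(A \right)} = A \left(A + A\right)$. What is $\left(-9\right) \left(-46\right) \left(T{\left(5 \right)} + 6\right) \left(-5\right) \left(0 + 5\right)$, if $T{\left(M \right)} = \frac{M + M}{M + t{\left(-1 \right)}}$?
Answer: $- \frac{538200}{7} \approx -76886.0$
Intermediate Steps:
$t{\left(A \right)} = 2 A^{2}$ ($t{\left(A \right)} = A 2 A = 2 A^{2}$)
$T{\left(M \right)} = \frac{2 M}{2 + M}$ ($T{\left(M \right)} = \frac{M + M}{M + 2 \left(-1\right)^{2}} = \frac{2 M}{M + 2 \cdot 1} = \frac{2 M}{M + 2} = \frac{2 M}{2 + M}$)
$\left(-9\right) \left(-46\right) \left(T{\left(5 \right)} + 6\right) \left(-5\right) \left(0 + 5\right) = \left(-9\right) \left(-46\right) \left(2 \cdot 5 \frac{1}{2 + 5} + 6\right) \left(-5\right) \left(0 + 5\right) = 414 \left(2 \cdot 5 \cdot \frac{1}{7} + 6\right) \left(-5\right) 5 = 414 \left(\frac{10}{7} + 6\right) \left(-5\right) 5 = 414 \cdot \frac{52}{7} \left(-5\right) 5 = 414 \left(\left(- \frac{260}{7}\right) 5\right) = 414 \left(- \frac{1300}{7}\right) = - \frac{538200}{7}$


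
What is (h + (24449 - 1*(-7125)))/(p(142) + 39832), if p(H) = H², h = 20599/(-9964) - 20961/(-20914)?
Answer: 3289696108511/6251196105808 ≈ 0.52625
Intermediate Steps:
h = -110976041/104193548 (h = 20599*(-1/9964) - 20961*(-1/20914) = -20599/9964 + 20961/20914 = -110976041/104193548 ≈ -1.0651)
(h + (24449 - 1*(-7125)))/(p(142) + 39832) = (-110976041/104193548 + (24449 - 1*(-7125)))/(142² + 39832) = (-110976041/104193548 + (24449 + 7125))/(20164 + 39832) = (-110976041/104193548 + 31574)/59996 = (3289696108511/104193548)*(1/59996) = 3289696108511/6251196105808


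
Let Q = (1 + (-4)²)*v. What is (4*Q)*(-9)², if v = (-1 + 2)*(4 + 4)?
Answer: 44064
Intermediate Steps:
v = 8 (v = 1*8 = 8)
Q = 136 (Q = (1 + (-4)²)*8 = (1 + 16)*8 = 17*8 = 136)
(4*Q)*(-9)² = (4*136)*(-9)² = 544*81 = 44064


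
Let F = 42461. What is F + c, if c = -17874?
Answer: 24587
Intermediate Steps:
F + c = 42461 - 17874 = 24587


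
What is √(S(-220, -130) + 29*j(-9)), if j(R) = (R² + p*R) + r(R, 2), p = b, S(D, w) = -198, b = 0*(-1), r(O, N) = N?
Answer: 47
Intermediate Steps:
b = 0
p = 0
j(R) = 2 + R² (j(R) = (R² + 0*R) + 2 = (R² + 0) + 2 = R² + 2 = 2 + R²)
√(S(-220, -130) + 29*j(-9)) = √(-198 + 29*(2 + (-9)²)) = √(-198 + 29*(2 + 81)) = √(-198 + 29*83) = √(-198 + 2407) = √2209 = 47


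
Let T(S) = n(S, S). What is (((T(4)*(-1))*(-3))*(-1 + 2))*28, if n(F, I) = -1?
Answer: -84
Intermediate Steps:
T(S) = -1
(((T(4)*(-1))*(-3))*(-1 + 2))*28 = ((-1*(-1)*(-3))*(-1 + 2))*28 = ((1*(-3))*1)*28 = -3*1*28 = -3*28 = -84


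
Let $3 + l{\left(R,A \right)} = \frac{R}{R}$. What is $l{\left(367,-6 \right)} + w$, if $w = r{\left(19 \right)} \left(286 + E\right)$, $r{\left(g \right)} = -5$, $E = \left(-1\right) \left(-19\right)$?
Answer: $-1527$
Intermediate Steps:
$E = 19$
$l{\left(R,A \right)} = -2$ ($l{\left(R,A \right)} = -3 + \frac{R}{R} = -3 + 1 = -2$)
$w = -1525$ ($w = - 5 \left(286 + 19\right) = \left(-5\right) 305 = -1525$)
$l{\left(367,-6 \right)} + w = -2 - 1525 = -1527$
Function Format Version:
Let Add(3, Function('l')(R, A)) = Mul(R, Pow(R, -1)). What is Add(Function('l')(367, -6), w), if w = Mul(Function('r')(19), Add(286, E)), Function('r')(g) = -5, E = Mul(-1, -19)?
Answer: -1527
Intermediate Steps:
E = 19
Function('l')(R, A) = -2 (Function('l')(R, A) = Add(-3, Mul(R, Pow(R, -1))) = Add(-3, 1) = -2)
w = -1525 (w = Mul(-5, Add(286, 19)) = Mul(-5, 305) = -1525)
Add(Function('l')(367, -6), w) = Add(-2, -1525) = -1527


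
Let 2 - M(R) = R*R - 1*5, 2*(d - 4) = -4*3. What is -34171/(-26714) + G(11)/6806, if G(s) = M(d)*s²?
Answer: 60566252/45453871 ≈ 1.3325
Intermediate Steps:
d = -2 (d = 4 + (-4*3)/2 = 4 + (½)*(-12) = 4 - 6 = -2)
M(R) = 7 - R² (M(R) = 2 - (R*R - 1*5) = 2 - (R² - 5) = 2 - (-5 + R²) = 2 + (5 - R²) = 7 - R²)
G(s) = 3*s² (G(s) = (7 - 1*(-2)²)*s² = (7 - 1*4)*s² = (7 - 4)*s² = 3*s²)
-34171/(-26714) + G(11)/6806 = -34171/(-26714) + (3*11²)/6806 = -34171*(-1/26714) + (3*121)*(1/6806) = 34171/26714 + 363*(1/6806) = 34171/26714 + 363/6806 = 60566252/45453871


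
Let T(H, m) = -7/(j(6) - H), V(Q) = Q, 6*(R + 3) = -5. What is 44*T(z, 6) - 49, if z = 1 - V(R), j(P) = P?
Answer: -313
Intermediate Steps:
R = -23/6 (R = -3 + (1/6)*(-5) = -3 - 5/6 = -23/6 ≈ -3.8333)
z = 29/6 (z = 1 - 1*(-23/6) = 1 + 23/6 = 29/6 ≈ 4.8333)
T(H, m) = -7/(6 - H)
44*T(z, 6) - 49 = 44*(7/(-6 + 29/6)) - 49 = 44*(7/(-7/6)) - 49 = 44*(7*(-6/7)) - 49 = 44*(-6) - 49 = -264 - 49 = -313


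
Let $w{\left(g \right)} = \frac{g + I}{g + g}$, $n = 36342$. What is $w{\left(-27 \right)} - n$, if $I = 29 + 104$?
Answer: $- \frac{981287}{27} \approx -36344.0$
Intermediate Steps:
$I = 133$
$w{\left(g \right)} = \frac{133 + g}{2 g}$ ($w{\left(g \right)} = \frac{g + 133}{g + g} = \frac{133 + g}{2 g}$)
$w{\left(-27 \right)} - n = \frac{133 - 27}{2 \left(-27\right)} - 36342 = \frac{1}{2} \left(- \frac{1}{27}\right) 106 - 36342 = - \frac{53}{27} - 36342 = - \frac{981287}{27}$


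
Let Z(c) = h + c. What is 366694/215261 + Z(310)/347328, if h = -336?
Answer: 63678748423/37383086304 ≈ 1.7034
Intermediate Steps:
Z(c) = -336 + c
366694/215261 + Z(310)/347328 = 366694/215261 + (-336 + 310)/347328 = 366694*(1/215261) - 26*1/347328 = 366694/215261 - 13/173664 = 63678748423/37383086304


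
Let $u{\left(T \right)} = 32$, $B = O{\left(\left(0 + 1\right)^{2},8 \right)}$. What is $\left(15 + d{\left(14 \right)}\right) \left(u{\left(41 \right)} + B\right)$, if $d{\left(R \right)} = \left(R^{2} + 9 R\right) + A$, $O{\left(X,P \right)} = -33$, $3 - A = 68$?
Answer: $-272$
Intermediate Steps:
$A = -65$ ($A = 3 - 68 = -65$)
$B = -33$
$d{\left(R \right)} = -65 + R^{2} + 9 R$ ($d{\left(R \right)} = \left(R^{2} + 9 R\right) - 65 = -65 + R^{2} + 9 R$)
$\left(15 + d{\left(14 \right)}\right) \left(u{\left(41 \right)} + B\right) = \left(15 + \left(-65 + 14^{2} + 9 \cdot 14\right)\right) \left(32 - 33\right) = \left(15 + \left(-65 + 196 + 126\right)\right) \left(-1\right) = \left(15 + 257\right) \left(-1\right) = 272 \left(-1\right) = -272$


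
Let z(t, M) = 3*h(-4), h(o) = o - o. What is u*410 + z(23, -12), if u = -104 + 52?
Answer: -21320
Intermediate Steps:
h(o) = 0
z(t, M) = 0 (z(t, M) = 3*0 = 0)
u = -52
u*410 + z(23, -12) = -52*410 + 0 = -21320 + 0 = -21320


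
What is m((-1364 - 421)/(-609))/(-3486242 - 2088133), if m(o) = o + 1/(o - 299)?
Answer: -728969/1387985928750 ≈ -5.2520e-7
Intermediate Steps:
m(o) = o + 1/(-299 + o)
m((-1364 - 421)/(-609))/(-3486242 - 2088133) = ((1 + ((-1364 - 421)/(-609))**2 - 299*(-1364 - 421)/(-609))/(-299 + (-1364 - 421)/(-609)))/(-3486242 - 2088133) = ((1 + (-1785*(-1/609))**2 - (-533715)*(-1)/609)/(-299 - 1785*(-1/609)))/(-5574375) = ((1 + (85/29)**2 - 299*85/29)/(-299 + 85/29))*(-1/5574375) = ((1 + 7225/841 - 25415/29)/(-8586/29))*(-1/5574375) = -29/8586*(-728969/841)*(-1/5574375) = (728969/248994)*(-1/5574375) = -728969/1387985928750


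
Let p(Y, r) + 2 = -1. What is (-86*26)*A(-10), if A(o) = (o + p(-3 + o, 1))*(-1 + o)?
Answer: -319748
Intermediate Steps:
p(Y, r) = -3 (p(Y, r) = -2 - 1 = -3)
A(o) = (-1 + o)*(-3 + o) (A(o) = (o - 3)*(-1 + o) = (-3 + o)*(-1 + o) = (-1 + o)*(-3 + o))
(-86*26)*A(-10) = (-86*26)*(3 + (-10)² - 4*(-10)) = -2236*(3 + 100 + 40) = -2236*143 = -319748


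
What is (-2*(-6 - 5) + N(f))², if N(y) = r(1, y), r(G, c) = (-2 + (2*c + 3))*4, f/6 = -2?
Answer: 4900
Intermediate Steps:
f = -12 (f = 6*(-2) = -12)
r(G, c) = 4 + 8*c (r(G, c) = (-2 + (3 + 2*c))*4 = (1 + 2*c)*4 = 4 + 8*c)
N(y) = 4 + 8*y
(-2*(-6 - 5) + N(f))² = (-2*(-6 - 5) + (4 + 8*(-12)))² = (-2*(-11) + (4 - 96))² = (22 - 92)² = (-70)² = 4900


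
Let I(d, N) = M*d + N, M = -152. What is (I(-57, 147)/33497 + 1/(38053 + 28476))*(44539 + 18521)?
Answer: 36967065738960/2228521913 ≈ 16588.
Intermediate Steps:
I(d, N) = N - 152*d (I(d, N) = -152*d + N = N - 152*d)
(I(-57, 147)/33497 + 1/(38053 + 28476))*(44539 + 18521) = ((147 - 152*(-57))/33497 + 1/(38053 + 28476))*(44539 + 18521) = ((147 + 8664)*(1/33497) + 1/66529)*63060 = (8811*(1/33497) + 1/66529)*63060 = (8811/33497 + 1/66529)*63060 = (586220516/2228521913)*63060 = 36967065738960/2228521913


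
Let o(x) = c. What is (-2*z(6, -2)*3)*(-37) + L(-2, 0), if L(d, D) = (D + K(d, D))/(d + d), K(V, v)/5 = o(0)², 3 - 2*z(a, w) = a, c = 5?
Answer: -1457/4 ≈ -364.25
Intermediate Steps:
z(a, w) = 3/2 - a/2
o(x) = 5
K(V, v) = 125 (K(V, v) = 5*5² = 5*25 = 125)
L(d, D) = (125 + D)/(2*d) (L(d, D) = (D + 125)/(d + d) = (125 + D)/((2*d)) = (125 + D)*(1/(2*d)) = (125 + D)/(2*d))
(-2*z(6, -2)*3)*(-37) + L(-2, 0) = (-2*(3/2 - ½*6)*3)*(-37) + (½)*(125 + 0)/(-2) = (-2*(3/2 - 3)*3)*(-37) + (½)*(-½)*125 = (-2*(-3/2)*3)*(-37) - 125/4 = (3*3)*(-37) - 125/4 = 9*(-37) - 125/4 = -333 - 125/4 = -1457/4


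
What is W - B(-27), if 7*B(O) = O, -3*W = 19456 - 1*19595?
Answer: 1054/21 ≈ 50.190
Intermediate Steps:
W = 139/3 (W = -(19456 - 1*19595)/3 = -(19456 - 19595)/3 = -⅓*(-139) = 139/3 ≈ 46.333)
B(O) = O/7
W - B(-27) = 139/3 - (-27)/7 = 139/3 - 1*(-27/7) = 139/3 + 27/7 = 1054/21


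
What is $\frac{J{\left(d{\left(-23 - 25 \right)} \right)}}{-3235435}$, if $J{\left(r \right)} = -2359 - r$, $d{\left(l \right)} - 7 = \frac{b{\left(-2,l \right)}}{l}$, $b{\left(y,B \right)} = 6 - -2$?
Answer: $\frac{2839}{3882522} \approx 0.00073123$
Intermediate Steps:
$b{\left(y,B \right)} = 8$ ($b{\left(y,B \right)} = 6 + 2 = 8$)
$d{\left(l \right)} = 7 + \frac{8}{l}$
$\frac{J{\left(d{\left(-23 - 25 \right)} \right)}}{-3235435} = \frac{-2359 - \left(7 + \frac{8}{-23 - 25}\right)}{-3235435} = \left(-2359 - \left(7 + \frac{8}{-23 - 25}\right)\right) \left(- \frac{1}{3235435}\right) = \left(-2359 - \left(7 + \frac{8}{-48}\right)\right) \left(- \frac{1}{3235435}\right) = \left(-2359 - \left(7 + 8 \left(- \frac{1}{48}\right)\right)\right) \left(- \frac{1}{3235435}\right) = \left(-2359 - \left(7 - \frac{1}{6}\right)\right) \left(- \frac{1}{3235435}\right) = \left(-2359 - \frac{41}{6}\right) \left(- \frac{1}{3235435}\right) = \left(- \frac{14195}{6}\right) \left(- \frac{1}{3235435}\right) = \frac{2839}{3882522}$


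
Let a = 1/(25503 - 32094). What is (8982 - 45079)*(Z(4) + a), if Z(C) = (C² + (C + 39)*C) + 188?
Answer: -89456126855/6591 ≈ -1.3572e+7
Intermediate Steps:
Z(C) = 188 + C² + C*(39 + C) (Z(C) = (C² + (39 + C)*C) + 188 = (C² + C*(39 + C)) + 188 = 188 + C² + C*(39 + C))
a = -1/6591 (a = 1/(-6591) = -1/6591 ≈ -0.00015172)
(8982 - 45079)*(Z(4) + a) = (8982 - 45079)*((188 + 2*4² + 39*4) - 1/6591) = -36097*((188 + 2*16 + 156) - 1/6591) = -36097*((188 + 32 + 156) - 1/6591) = -36097*(376 - 1/6591) = -36097*2478215/6591 = -89456126855/6591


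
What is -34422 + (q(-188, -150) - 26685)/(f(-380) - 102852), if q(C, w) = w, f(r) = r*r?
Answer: -1430192091/41548 ≈ -34423.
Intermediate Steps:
f(r) = r²
-34422 + (q(-188, -150) - 26685)/(f(-380) - 102852) = -34422 + (-150 - 26685)/((-380)² - 102852) = -34422 - 26835/(144400 - 102852) = -34422 - 26835/41548 = -1430192091/41548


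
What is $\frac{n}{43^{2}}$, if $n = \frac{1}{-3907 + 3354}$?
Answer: $- \frac{1}{1022497} \approx -9.78 \cdot 10^{-7}$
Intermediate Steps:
$n = - \frac{1}{553}$ ($n = \frac{1}{-553} = - \frac{1}{553} \approx -0.0018083$)
$\frac{n}{43^{2}} = - \frac{1}{553 \cdot 43^{2}} = - \frac{1}{553 \cdot 1849} = \left(- \frac{1}{553}\right) \frac{1}{1849} = - \frac{1}{1022497}$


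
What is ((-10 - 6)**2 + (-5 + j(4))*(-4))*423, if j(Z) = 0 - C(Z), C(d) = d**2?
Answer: 143820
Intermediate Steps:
j(Z) = -Z**2 (j(Z) = 0 - Z**2 = -Z**2)
((-10 - 6)**2 + (-5 + j(4))*(-4))*423 = ((-10 - 6)**2 + (-5 - 1*4**2)*(-4))*423 = ((-16)**2 + (-5 - 1*16)*(-4))*423 = (256 + (-5 - 16)*(-4))*423 = (256 - 21*(-4))*423 = (256 + 84)*423 = 340*423 = 143820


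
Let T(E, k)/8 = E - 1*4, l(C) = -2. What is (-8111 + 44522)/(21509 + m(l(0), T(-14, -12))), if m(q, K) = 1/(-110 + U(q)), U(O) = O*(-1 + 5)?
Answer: 4296498/2538061 ≈ 1.6928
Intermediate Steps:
U(O) = 4*O (U(O) = O*4 = 4*O)
T(E, k) = -32 + 8*E (T(E, k) = 8*(E - 1*4) = 8*(E - 4) = 8*(-4 + E) = -32 + 8*E)
m(q, K) = 1/(-110 + 4*q)
(-8111 + 44522)/(21509 + m(l(0), T(-14, -12))) = (-8111 + 44522)/(21509 + 1/(2*(-55 + 2*(-2)))) = 36411/(21509 + 1/(2*(-55 - 4))) = 36411/(21509 + (1/2)/(-59)) = 36411/(21509 + (1/2)*(-1/59)) = 36411/(21509 - 1/118) = 36411/(2538061/118) = 36411*(118/2538061) = 4296498/2538061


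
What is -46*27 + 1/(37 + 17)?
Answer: -67067/54 ≈ -1242.0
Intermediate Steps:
-46*27 + 1/(37 + 17) = -1242 + 1/54 = -67067/54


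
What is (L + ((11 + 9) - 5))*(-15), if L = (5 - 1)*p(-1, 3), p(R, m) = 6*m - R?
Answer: -1365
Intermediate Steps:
p(R, m) = -R + 6*m
L = 76 (L = (5 - 1)*(-1*(-1) + 6*3) = 4*(1 + 18) = 4*19 = 76)
(L + ((11 + 9) - 5))*(-15) = (76 + ((11 + 9) - 5))*(-15) = (76 + (20 - 5))*(-15) = (76 + 15)*(-15) = 91*(-15) = -1365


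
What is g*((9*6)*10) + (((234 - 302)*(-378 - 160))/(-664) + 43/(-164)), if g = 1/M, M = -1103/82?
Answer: -1433895083/15014036 ≈ -95.504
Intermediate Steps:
M = -1103/82 (M = -1103*1/82 = -1103/82 ≈ -13.451)
g = -82/1103 (g = 1/(-1103/82) = -82/1103 ≈ -0.074343)
g*((9*6)*10) + (((234 - 302)*(-378 - 160))/(-664) + 43/(-164)) = -82*9*6*10/1103 + (((234 - 302)*(-378 - 160))/(-664) + 43/(-164)) = -4428*10/1103 + (-68*(-538)*(-1/664) + 43*(-1/164)) = -82/1103*540 + (36584*(-1/664) - 43/164) = -44280/1103 + (-4573/83 - 43/164) = -44280/1103 - 753541/13612 = -1433895083/15014036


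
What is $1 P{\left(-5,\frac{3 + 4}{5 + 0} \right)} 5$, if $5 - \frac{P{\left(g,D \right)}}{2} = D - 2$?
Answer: $56$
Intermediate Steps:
$P{\left(g,D \right)} = 14 - 2 D$ ($P{\left(g,D \right)} = 10 - 2 \left(D - 2\right) = 10 - 2 \left(-2 + D\right) = 10 - \left(-4 + 2 D\right) = 14 - 2 D$)
$1 P{\left(-5,\frac{3 + 4}{5 + 0} \right)} 5 = 1 \left(14 - 2 \frac{3 + 4}{5 + 0}\right) 5 = 1 \left(14 - 2 \cdot \frac{7}{5}\right) 5 = 1 \left(14 - 2 \cdot 7 \cdot \frac{1}{5}\right) 5 = 1 \left(14 - \frac{14}{5}\right) 5 = 1 \cdot \frac{56}{5} \cdot 5 = \frac{56}{5} \cdot 5 = 56$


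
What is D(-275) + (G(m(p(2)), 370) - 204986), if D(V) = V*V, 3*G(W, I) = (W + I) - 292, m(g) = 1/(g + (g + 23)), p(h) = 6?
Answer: -13580174/105 ≈ -1.2934e+5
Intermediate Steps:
m(g) = 1/(23 + 2*g) (m(g) = 1/(g + (23 + g)) = 1/(23 + 2*g))
G(W, I) = -292/3 + I/3 + W/3 (G(W, I) = ((W + I) - 292)/3 = ((I + W) - 292)/3 = (-292 + I + W)/3 = -292/3 + I/3 + W/3)
D(V) = V**2
D(-275) + (G(m(p(2)), 370) - 204986) = (-275)**2 + ((-292/3 + (1/3)*370 + 1/(3*(23 + 2*6))) - 204986) = 75625 + ((-292/3 + 370/3 + 1/(3*(23 + 12))) - 204986) = 75625 + ((-292/3 + 370/3 + (1/3)/35) - 204986) = 75625 + ((-292/3 + 370/3 + (1/3)*(1/35)) - 204986) = 75625 + ((-292/3 + 370/3 + 1/105) - 204986) = 75625 + (2731/105 - 204986) = 75625 - 21520799/105 = -13580174/105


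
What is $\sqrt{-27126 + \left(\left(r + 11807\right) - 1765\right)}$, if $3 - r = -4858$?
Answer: $i \sqrt{12223} \approx 110.56 i$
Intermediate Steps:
$r = 4861$ ($r = 3 - -4858 = 3 + 4858 = 4861$)
$\sqrt{-27126 + \left(\left(r + 11807\right) - 1765\right)} = \sqrt{-27126 + \left(\left(4861 + 11807\right) - 1765\right)} = \sqrt{-27126 + \left(16668 - 1765\right)} = \sqrt{-27126 + 14903} = \sqrt{-12223} = i \sqrt{12223}$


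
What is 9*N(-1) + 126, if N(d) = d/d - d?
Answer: 144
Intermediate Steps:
N(d) = 1 - d
9*N(-1) + 126 = 9*(1 - 1*(-1)) + 126 = 9*(1 + 1) + 126 = 9*2 + 126 = 18 + 126 = 144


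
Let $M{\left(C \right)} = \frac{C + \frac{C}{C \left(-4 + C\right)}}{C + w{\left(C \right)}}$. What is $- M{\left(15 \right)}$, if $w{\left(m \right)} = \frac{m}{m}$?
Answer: $- \frac{83}{88} \approx -0.94318$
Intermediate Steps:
$w{\left(m \right)} = 1$
$M{\left(C \right)} = \frac{C + \frac{1}{-4 + C}}{1 + C}$ ($M{\left(C \right)} = \frac{C + \frac{C}{C \left(-4 + C\right)}}{C + 1} = \frac{C + C \frac{1}{C \left(-4 + C\right)}}{1 + C} = \frac{C + \frac{1}{-4 + C}}{1 + C}$)
$- M{\left(15 \right)} = - \frac{1 + 15^{2} - 60}{-4 + 15^{2} - 45} = - \frac{1 + 225 - 60}{-4 + 225 - 45} = - \frac{166}{176} = \left(-1\right) \frac{83}{88} = - \frac{83}{88}$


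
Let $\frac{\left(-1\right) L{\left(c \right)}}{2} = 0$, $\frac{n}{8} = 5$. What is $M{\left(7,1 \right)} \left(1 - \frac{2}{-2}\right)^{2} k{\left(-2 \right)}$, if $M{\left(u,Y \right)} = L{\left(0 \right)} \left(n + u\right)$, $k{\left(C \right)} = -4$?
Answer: $0$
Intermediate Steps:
$n = 40$ ($n = 8 \cdot 5 = 40$)
$L{\left(c \right)} = 0$ ($L{\left(c \right)} = \left(-2\right) 0 = 0$)
$M{\left(u,Y \right)} = 0$ ($M{\left(u,Y \right)} = 0 \left(40 + u\right) = 0$)
$M{\left(7,1 \right)} \left(1 - \frac{2}{-2}\right)^{2} k{\left(-2 \right)} = 0 \left(1 - \frac{2}{-2}\right)^{2} \left(-4\right) = 0 \left(1 - -1\right)^{2} \left(-4\right) = 0 \left(1 + 1\right)^{2} \left(-4\right) = 0 \cdot 2^{2} \left(-4\right) = 0 \cdot 4 \left(-4\right) = 0 \left(-4\right) = 0$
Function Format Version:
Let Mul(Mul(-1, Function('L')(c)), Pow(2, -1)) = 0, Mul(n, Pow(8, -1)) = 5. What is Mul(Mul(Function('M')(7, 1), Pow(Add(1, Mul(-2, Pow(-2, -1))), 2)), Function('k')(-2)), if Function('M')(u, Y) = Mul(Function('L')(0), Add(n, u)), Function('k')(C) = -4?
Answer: 0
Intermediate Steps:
n = 40 (n = Mul(8, 5) = 40)
Function('L')(c) = 0 (Function('L')(c) = Mul(-2, 0) = 0)
Function('M')(u, Y) = 0 (Function('M')(u, Y) = Mul(0, Add(40, u)) = 0)
Mul(Mul(Function('M')(7, 1), Pow(Add(1, Mul(-2, Pow(-2, -1))), 2)), Function('k')(-2)) = Mul(Mul(0, Pow(Add(1, Mul(-2, Pow(-2, -1))), 2)), -4) = Mul(Mul(0, Pow(Add(1, Mul(-2, Rational(-1, 2))), 2)), -4) = Mul(Mul(0, Pow(Add(1, 1), 2)), -4) = Mul(Mul(0, Pow(2, 2)), -4) = Mul(Mul(0, 4), -4) = Mul(0, -4) = 0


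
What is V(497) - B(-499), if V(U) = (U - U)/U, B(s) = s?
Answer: 499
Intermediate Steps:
V(U) = 0 (V(U) = 0/U = 0)
V(497) - B(-499) = 0 - 1*(-499) = 0 + 499 = 499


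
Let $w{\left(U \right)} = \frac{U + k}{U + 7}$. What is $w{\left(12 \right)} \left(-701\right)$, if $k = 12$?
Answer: $- \frac{16824}{19} \approx -885.47$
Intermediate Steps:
$w{\left(U \right)} = \frac{12 + U}{7 + U}$ ($w{\left(U \right)} = \frac{U + 12}{U + 7} = \frac{12 + U}{7 + U}$)
$w{\left(12 \right)} \left(-701\right) = \frac{12 + 12}{7 + 12} \left(-701\right) = \frac{1}{19} \cdot 24 \left(-701\right) = \frac{24}{19} \left(-701\right) = - \frac{16824}{19}$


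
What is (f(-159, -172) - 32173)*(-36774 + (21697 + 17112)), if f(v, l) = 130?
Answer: -65207505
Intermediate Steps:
(f(-159, -172) - 32173)*(-36774 + (21697 + 17112)) = (130 - 32173)*(-36774 + (21697 + 17112)) = -32043*(-36774 + 38809) = -32043*2035 = -65207505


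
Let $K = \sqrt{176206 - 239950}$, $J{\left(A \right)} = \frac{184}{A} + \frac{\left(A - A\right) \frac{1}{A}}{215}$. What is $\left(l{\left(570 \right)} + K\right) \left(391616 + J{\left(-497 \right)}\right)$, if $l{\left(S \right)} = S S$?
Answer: $\frac{63236251303200}{497} + \frac{3114127488 i \sqrt{249}}{497} \approx 1.2724 \cdot 10^{11} + 9.8873 \cdot 10^{7} i$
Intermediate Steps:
$l{\left(S \right)} = S^{2}$
$J{\left(A \right)} = \frac{184}{A}$ ($J{\left(A \right)} = \frac{184}{A} + \frac{0}{A} \frac{1}{215} = \frac{184}{A} + 0 \cdot \frac{1}{215} = \frac{184}{A} + 0 = \frac{184}{A}$)
$K = 16 i \sqrt{249}$ ($K = \sqrt{-63744} = 16 i \sqrt{249} \approx 252.48 i$)
$\left(l{\left(570 \right)} + K\right) \left(391616 + J{\left(-497 \right)}\right) = \left(570^{2} + 16 i \sqrt{249}\right) \left(391616 + \frac{184}{-497}\right) = \left(324900 + 16 i \sqrt{249}\right) \left(391616 + 184 \left(- \frac{1}{497}\right)\right) = \left(324900 + 16 i \sqrt{249}\right) \left(391616 - \frac{184}{497}\right) = \left(324900 + 16 i \sqrt{249}\right) \frac{194632968}{497} = \frac{63236251303200}{497} + \frac{3114127488 i \sqrt{249}}{497}$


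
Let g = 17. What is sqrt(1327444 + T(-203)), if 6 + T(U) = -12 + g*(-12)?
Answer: sqrt(1327222) ≈ 1152.1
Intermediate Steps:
T(U) = -222 (T(U) = -6 + (-12 + 17*(-12)) = -6 + (-12 - 204) = -6 - 216 = -222)
sqrt(1327444 + T(-203)) = sqrt(1327444 - 222) = sqrt(1327222)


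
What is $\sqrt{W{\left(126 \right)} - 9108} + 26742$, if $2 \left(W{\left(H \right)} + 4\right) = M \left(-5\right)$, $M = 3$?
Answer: $26742 + \frac{i \sqrt{36478}}{2} \approx 26742.0 + 95.496 i$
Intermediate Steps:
$W{\left(H \right)} = - \frac{23}{2}$ ($W{\left(H \right)} = -4 + \frac{3 \left(-5\right)}{2} = -4 + \frac{1}{2} \left(-15\right) = -4 - \frac{15}{2} = - \frac{23}{2}$)
$\sqrt{W{\left(126 \right)} - 9108} + 26742 = \sqrt{- \frac{23}{2} - 9108} + 26742 = \sqrt{- \frac{18239}{2}} + 26742 = \frac{i \sqrt{36478}}{2} + 26742 = 26742 + \frac{i \sqrt{36478}}{2}$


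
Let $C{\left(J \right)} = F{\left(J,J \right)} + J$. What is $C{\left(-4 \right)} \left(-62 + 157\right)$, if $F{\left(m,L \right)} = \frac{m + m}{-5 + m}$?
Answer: $- \frac{2660}{9} \approx -295.56$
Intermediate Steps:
$F{\left(m,L \right)} = \frac{2 m}{-5 + m}$
$C{\left(J \right)} = J + \frac{2 J}{-5 + J}$ ($C{\left(J \right)} = \frac{2 J}{-5 + J} + J = J + \frac{2 J}{-5 + J}$)
$C{\left(-4 \right)} \left(-62 + 157\right) = - \frac{4 \left(-3 - 4\right)}{-5 - 4} \left(-62 + 157\right) = \left(-4\right) \frac{1}{-9} \left(-7\right) 95 = \left(-4\right) \left(- \frac{1}{9}\right) \left(-7\right) 95 = \left(- \frac{28}{9}\right) 95 = - \frac{2660}{9}$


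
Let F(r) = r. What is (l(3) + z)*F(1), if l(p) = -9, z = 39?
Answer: 30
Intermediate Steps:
(l(3) + z)*F(1) = (-9 + 39)*1 = 30*1 = 30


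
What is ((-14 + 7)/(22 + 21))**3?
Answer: -343/79507 ≈ -0.0043141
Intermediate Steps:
((-14 + 7)/(22 + 21))**3 = (-7/43)**3 = -343/79507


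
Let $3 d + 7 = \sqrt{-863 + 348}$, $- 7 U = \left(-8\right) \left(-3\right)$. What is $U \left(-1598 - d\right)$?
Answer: $\frac{38296}{7} + \frac{8 i \sqrt{515}}{7} \approx 5470.9 + 25.936 i$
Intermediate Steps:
$U = - \frac{24}{7}$ ($U = - \frac{\left(-8\right) \left(-3\right)}{7} = \left(- \frac{1}{7}\right) 24 = - \frac{24}{7} \approx -3.4286$)
$d = - \frac{7}{3} + \frac{i \sqrt{515}}{3}$ ($d = - \frac{7}{3} + \frac{\sqrt{-863 + 348}}{3} = - \frac{7}{3} + \frac{\sqrt{-515}}{3} = - \frac{7}{3} + \frac{i \sqrt{515}}{3} \approx -2.3333 + 7.5645 i$)
$U \left(-1598 - d\right) = - \frac{24 \left(-1598 - \left(- \frac{7}{3} + \frac{i \sqrt{515}}{3}\right)\right)}{7} = - \frac{24 \left(-1598 + \left(\frac{7}{3} - \frac{i \sqrt{515}}{3}\right)\right)}{7} = - \frac{24 \left(- \frac{4787}{3} - \frac{i \sqrt{515}}{3}\right)}{7} = \frac{38296}{7} + \frac{8 i \sqrt{515}}{7}$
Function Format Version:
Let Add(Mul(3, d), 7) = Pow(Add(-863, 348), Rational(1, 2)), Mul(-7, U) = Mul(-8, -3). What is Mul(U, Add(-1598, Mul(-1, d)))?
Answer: Add(Rational(38296, 7), Mul(Rational(8, 7), I, Pow(515, Rational(1, 2)))) ≈ Add(5470.9, Mul(25.936, I))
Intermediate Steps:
U = Rational(-24, 7) (U = Mul(Rational(-1, 7), Mul(-8, -3)) = Mul(Rational(-1, 7), 24) = Rational(-24, 7) ≈ -3.4286)
d = Add(Rational(-7, 3), Mul(Rational(1, 3), I, Pow(515, Rational(1, 2)))) (d = Add(Rational(-7, 3), Mul(Rational(1, 3), Pow(Add(-863, 348), Rational(1, 2)))) = Add(Rational(-7, 3), Mul(Rational(1, 3), Pow(-515, Rational(1, 2)))) = Add(Rational(-7, 3), Mul(Rational(1, 3), Mul(I, Pow(515, Rational(1, 2))))) = Add(Rational(-7, 3), Mul(Rational(1, 3), I, Pow(515, Rational(1, 2)))) ≈ Add(-2.3333, Mul(7.5645, I)))
Mul(U, Add(-1598, Mul(-1, d))) = Mul(Rational(-24, 7), Add(-1598, Mul(-1, Add(Rational(-7, 3), Mul(Rational(1, 3), I, Pow(515, Rational(1, 2))))))) = Mul(Rational(-24, 7), Add(-1598, Add(Rational(7, 3), Mul(Rational(-1, 3), I, Pow(515, Rational(1, 2)))))) = Mul(Rational(-24, 7), Add(Rational(-4787, 3), Mul(Rational(-1, 3), I, Pow(515, Rational(1, 2))))) = Add(Rational(38296, 7), Mul(Rational(8, 7), I, Pow(515, Rational(1, 2))))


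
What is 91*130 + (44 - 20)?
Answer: 11854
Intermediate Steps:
91*130 + (44 - 20) = 11830 + 24 = 11854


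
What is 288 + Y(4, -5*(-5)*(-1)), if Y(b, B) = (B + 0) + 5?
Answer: 268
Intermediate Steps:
Y(b, B) = 5 + B (Y(b, B) = B + 5 = 5 + B)
288 + Y(4, -5*(-5)*(-1)) = 288 + (5 - 5*(-5)*(-1)) = 288 + (5 + 25*(-1)) = 288 + (5 - 25) = 288 - 20 = 268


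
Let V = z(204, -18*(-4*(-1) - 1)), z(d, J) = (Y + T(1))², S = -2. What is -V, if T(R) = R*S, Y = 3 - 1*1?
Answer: 0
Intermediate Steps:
Y = 2 (Y = 3 - 1 = 2)
T(R) = -2*R (T(R) = R*(-2) = -2*R)
z(d, J) = 0 (z(d, J) = (2 - 2*1)² = (2 - 2)² = 0² = 0)
V = 0
-V = -1*0 = 0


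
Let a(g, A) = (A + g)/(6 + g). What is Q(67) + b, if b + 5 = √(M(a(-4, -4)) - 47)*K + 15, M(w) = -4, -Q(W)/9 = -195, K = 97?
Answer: 1765 + 97*I*√51 ≈ 1765.0 + 692.72*I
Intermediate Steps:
a(g, A) = (A + g)/(6 + g)
Q(W) = 1755 (Q(W) = -9*(-195) = 1755)
b = 10 + 97*I*√51 (b = -5 + (√(-4 - 47)*97 + 15) = -5 + (√(-51)*97 + 15) = -5 + ((I*√51)*97 + 15) = -5 + (97*I*√51 + 15) = -5 + (15 + 97*I*√51) = 10 + 97*I*√51 ≈ 10.0 + 692.72*I)
Q(67) + b = 1755 + (10 + 97*I*√51) = 1765 + 97*I*√51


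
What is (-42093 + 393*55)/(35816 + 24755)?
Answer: -20478/60571 ≈ -0.33808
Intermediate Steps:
(-42093 + 393*55)/(35816 + 24755) = (-42093 + 21615)/60571 = -20478*1/60571 = -20478/60571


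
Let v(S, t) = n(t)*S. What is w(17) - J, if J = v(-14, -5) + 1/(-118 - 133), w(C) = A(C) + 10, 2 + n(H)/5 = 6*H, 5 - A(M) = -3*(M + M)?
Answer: -532872/251 ≈ -2123.0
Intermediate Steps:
A(M) = 5 + 6*M (A(M) = 5 - (-3)*(M + M) = 5 - (-3)*2*M = 5 - (-6)*M = 5 + 6*M)
n(H) = -10 + 30*H (n(H) = -10 + 5*(6*H) = -10 + 30*H)
w(C) = 15 + 6*C (w(C) = (5 + 6*C) + 10 = 15 + 6*C)
v(S, t) = S*(-10 + 30*t) (v(S, t) = (-10 + 30*t)*S = S*(-10 + 30*t))
J = 562239/251 (J = 10*(-14)*(-1 + 3*(-5)) + 1/(-118 - 133) = 10*(-14)*(-1 - 15) + 1/(-251) = 10*(-14)*(-16) - 1/251 = 2240 - 1/251 = 562239/251 ≈ 2240.0)
w(17) - J = (15 + 6*17) - 1*562239/251 = (15 + 102) - 562239/251 = 117 - 562239/251 = -532872/251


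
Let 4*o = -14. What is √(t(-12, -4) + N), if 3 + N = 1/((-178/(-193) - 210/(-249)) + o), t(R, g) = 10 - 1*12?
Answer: I*√17217537595/55565 ≈ 2.3615*I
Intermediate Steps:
o = -7/2 (o = (¼)*(-14) = -7/2 ≈ -3.5000)
t(R, g) = -2 (t(R, g) = 10 - 12 = -2)
N = -198733/55565 (N = -3 + 1/((-178/(-193) - 210/(-249)) - 7/2) = -3 + 1/((-178*(-1/193) - 210*(-1/249)) - 7/2) = -3 + 1/((178/193 + 70/83) - 7/2) = -3 + 1/(28284/16019 - 7/2) = -3 + 1/(-55565/32038) = -3 - 32038/55565 = -198733/55565 ≈ -3.5766)
√(t(-12, -4) + N) = √(-2 - 198733/55565) = √(-309863/55565) = I*√17217537595/55565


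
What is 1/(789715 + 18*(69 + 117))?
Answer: 1/793063 ≈ 1.2609e-6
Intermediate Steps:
1/(789715 + 18*(69 + 117)) = 1/(789715 + 18*186) = 1/(789715 + 3348) = 1/793063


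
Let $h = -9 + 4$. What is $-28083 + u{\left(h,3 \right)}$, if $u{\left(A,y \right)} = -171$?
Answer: $-28254$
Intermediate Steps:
$h = -5$
$-28083 + u{\left(h,3 \right)} = -28083 - 171 = -28254$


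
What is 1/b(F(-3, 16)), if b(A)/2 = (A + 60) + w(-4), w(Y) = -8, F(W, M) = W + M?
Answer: 1/130 ≈ 0.0076923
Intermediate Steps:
F(W, M) = M + W
b(A) = 104 + 2*A (b(A) = 2*((A + 60) - 8) = 2*((60 + A) - 8) = 2*(52 + A) = 104 + 2*A)
1/b(F(-3, 16)) = 1/(104 + 2*(16 - 3)) = 1/(104 + 2*13) = 1/(104 + 26) = 1/130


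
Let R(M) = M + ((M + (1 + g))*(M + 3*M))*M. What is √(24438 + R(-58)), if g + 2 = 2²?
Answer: 10*I*√7157 ≈ 845.99*I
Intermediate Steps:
g = 2 (g = -2 + 2² = -2 + 4 = 2)
R(M) = M + 4*M²*(3 + M) (R(M) = M + ((M + (1 + 2))*(M + 3*M))*M = M + ((M + 3)*(4*M))*M = M + ((3 + M)*(4*M))*M = M + (4*M*(3 + M))*M = M + 4*M²*(3 + M))
√(24438 + R(-58)) = √(24438 - 58*(1 + 4*(-58)² + 12*(-58))) = √(24438 - 58*(1 + 4*3364 - 696)) = √(24438 - 58*(1 + 13456 - 696)) = √(24438 - 58*12761) = √(24438 - 740138) = √(-715700) = 10*I*√7157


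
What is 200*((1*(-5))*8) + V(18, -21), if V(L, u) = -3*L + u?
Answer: -8075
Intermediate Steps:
V(L, u) = u - 3*L
200*((1*(-5))*8) + V(18, -21) = 200*((1*(-5))*8) + (-21 - 3*18) = 200*(-5*8) + (-21 - 54) = 200*(-40) - 75 = -8000 - 75 = -8075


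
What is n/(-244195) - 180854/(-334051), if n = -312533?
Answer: 148565603713/81573583945 ≈ 1.8212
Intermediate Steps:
n/(-244195) - 180854/(-334051) = -312533/(-244195) - 180854/(-334051) = -312533*(-1/244195) - 180854*(-1/334051) = 312533/244195 + 180854/334051 = 148565603713/81573583945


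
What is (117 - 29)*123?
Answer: 10824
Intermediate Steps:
(117 - 29)*123 = 88*123 = 10824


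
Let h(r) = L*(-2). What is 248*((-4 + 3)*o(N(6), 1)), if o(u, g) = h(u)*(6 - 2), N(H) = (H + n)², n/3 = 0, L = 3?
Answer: 5952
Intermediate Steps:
n = 0 (n = 3*0 = 0)
N(H) = H² (N(H) = (H + 0)² = H²)
h(r) = -6 (h(r) = 3*(-2) = -6)
o(u, g) = -24 (o(u, g) = -6*(6 - 2) = -6*4 = -24)
248*((-4 + 3)*o(N(6), 1)) = 248*((-4 + 3)*(-24)) = 248*(-1*(-24)) = 248*24 = 5952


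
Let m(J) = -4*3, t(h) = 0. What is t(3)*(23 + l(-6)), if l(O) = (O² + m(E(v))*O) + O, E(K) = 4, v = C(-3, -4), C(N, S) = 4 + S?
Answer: 0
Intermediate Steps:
v = 0 (v = 4 - 4 = 0)
m(J) = -12
l(O) = O² - 11*O (l(O) = (O² - 12*O) + O = O² - 11*O)
t(3)*(23 + l(-6)) = 0*(23 - 6*(-11 - 6)) = 0*(23 - 6*(-17)) = 0*(23 + 102) = 0*125 = 0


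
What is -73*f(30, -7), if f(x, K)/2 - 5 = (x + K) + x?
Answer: -8468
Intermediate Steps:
f(x, K) = 10 + 2*K + 4*x (f(x, K) = 10 + 2*((x + K) + x) = 10 + 2*((K + x) + x) = 10 + 2*(K + 2*x) = 10 + (2*K + 4*x) = 10 + 2*K + 4*x)
-73*f(30, -7) = -73*(10 + 2*(-7) + 4*30) = -73*(10 - 14 + 120) = -73*116 = -8468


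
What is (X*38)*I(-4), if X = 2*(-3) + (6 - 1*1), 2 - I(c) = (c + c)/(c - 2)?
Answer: -76/3 ≈ -25.333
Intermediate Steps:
I(c) = 2 - 2*c/(-2 + c) (I(c) = 2 - (c + c)/(c - 2) = 2 - 2*c/(-2 + c))
X = -1 (X = -6 + (6 - 1) = -6 + 5 = -1)
(X*38)*I(-4) = (-1*38)*(-4/(-2 - 4)) = -(-152)/(-6) = -(-152)*(-1)/6 = -38*2/3 = -76/3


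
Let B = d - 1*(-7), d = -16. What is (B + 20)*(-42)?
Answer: -462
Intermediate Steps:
B = -9 (B = -16 - 1*(-7) = -16 + 7 = -9)
(B + 20)*(-42) = (-9 + 20)*(-42) = 11*(-42) = -462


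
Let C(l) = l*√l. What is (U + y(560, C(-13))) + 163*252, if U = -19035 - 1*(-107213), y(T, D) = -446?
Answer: 128808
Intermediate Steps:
C(l) = l^(3/2)
U = 88178 (U = -19035 + 107213 = 88178)
(U + y(560, C(-13))) + 163*252 = (88178 - 446) + 163*252 = 87732 + 41076 = 128808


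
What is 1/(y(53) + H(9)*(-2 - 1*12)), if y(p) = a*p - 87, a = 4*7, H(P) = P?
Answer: 1/1271 ≈ 0.00078678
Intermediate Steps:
a = 28
y(p) = -87 + 28*p (y(p) = 28*p - 87 = -87 + 28*p)
1/(y(53) + H(9)*(-2 - 1*12)) = 1/((-87 + 28*53) + 9*(-2 - 1*12)) = 1/((-87 + 1484) + 9*(-2 - 12)) = 1/(1397 + 9*(-14)) = 1/(1397 - 126) = 1/1271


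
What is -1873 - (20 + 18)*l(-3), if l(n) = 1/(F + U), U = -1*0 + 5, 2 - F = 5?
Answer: -1892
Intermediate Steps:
F = -3 (F = 2 - 1*5 = 2 - 5 = -3)
U = 5 (U = 0 + 5 = 5)
l(n) = ½ (l(n) = 1/(-3 + 5) = 1/2 = ½)
-1873 - (20 + 18)*l(-3) = -1873 - (20 + 18)/2 = -1873 - 38/2 = -1873 - 1*19 = -1873 - 19 = -1892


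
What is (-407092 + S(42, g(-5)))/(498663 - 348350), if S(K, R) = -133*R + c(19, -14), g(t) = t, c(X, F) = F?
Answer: -406441/150313 ≈ -2.7040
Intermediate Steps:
S(K, R) = -14 - 133*R (S(K, R) = -133*R - 14 = -14 - 133*R)
(-407092 + S(42, g(-5)))/(498663 - 348350) = (-407092 + (-14 - 133*(-5)))/(498663 - 348350) = (-407092 + (-14 + 665))/150313 = (-407092 + 651)*(1/150313) = -406441*1/150313 = -406441/150313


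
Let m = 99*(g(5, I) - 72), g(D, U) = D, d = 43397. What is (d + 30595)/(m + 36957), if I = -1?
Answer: 6166/2527 ≈ 2.4400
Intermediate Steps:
m = -6633 (m = 99*(5 - 72) = 99*(-67) = -6633)
(d + 30595)/(m + 36957) = (43397 + 30595)/(-6633 + 36957) = 73992/30324 = 73992*(1/30324) = 6166/2527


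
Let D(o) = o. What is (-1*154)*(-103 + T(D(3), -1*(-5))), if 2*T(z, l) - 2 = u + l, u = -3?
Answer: 15554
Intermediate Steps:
T(z, l) = -½ + l/2 (T(z, l) = 1 + (-3 + l)/2 = 1 + (-3/2 + l/2) = -½ + l/2)
(-1*154)*(-103 + T(D(3), -1*(-5))) = (-1*154)*(-103 + (-½ + (-1*(-5))/2)) = -154*(-103 + (-½ + (½)*5)) = -154*(-103 + (-½ + 5/2)) = -154*(-103 + 2) = -154*(-101) = 15554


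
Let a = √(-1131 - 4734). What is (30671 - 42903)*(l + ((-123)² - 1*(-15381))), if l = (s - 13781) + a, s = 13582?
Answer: -370764152 - 12232*I*√5865 ≈ -3.7076e+8 - 9.3677e+5*I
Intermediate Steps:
a = I*√5865 (a = √(-5865) = I*√5865 ≈ 76.583*I)
l = -199 + I*√5865 (l = (13582 - 13781) + I*√5865 = -199 + I*√5865 ≈ -199.0 + 76.583*I)
(30671 - 42903)*(l + ((-123)² - 1*(-15381))) = (30671 - 42903)*((-199 + I*√5865) + ((-123)² - 1*(-15381))) = -12232*((-199 + I*√5865) + (15129 + 15381)) = -12232*((-199 + I*√5865) + 30510) = -12232*(30311 + I*√5865) = -370764152 - 12232*I*√5865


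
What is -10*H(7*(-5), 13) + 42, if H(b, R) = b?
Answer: 392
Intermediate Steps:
-10*H(7*(-5), 13) + 42 = -70*(-5) + 42 = -10*(-35) + 42 = 350 + 42 = 392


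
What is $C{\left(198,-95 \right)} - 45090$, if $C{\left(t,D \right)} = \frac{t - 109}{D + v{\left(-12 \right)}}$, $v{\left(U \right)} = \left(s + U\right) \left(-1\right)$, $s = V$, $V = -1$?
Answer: $- \frac{3697469}{82} \approx -45091.0$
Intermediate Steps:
$s = -1$
$v{\left(U \right)} = 1 - U$ ($v{\left(U \right)} = \left(-1 + U\right) \left(-1\right) = 1 - U$)
$C{\left(t,D \right)} = \frac{-109 + t}{13 + D}$ ($C{\left(t,D \right)} = \frac{t - 109}{D + \left(1 - -12\right)} = \frac{-109 + t}{D + \left(1 + 12\right)} = \frac{-109 + t}{D + 13} = \frac{-109 + t}{13 + D}$)
$C{\left(198,-95 \right)} - 45090 = \frac{-109 + 198}{13 - 95} - 45090 = \frac{1}{-82} \cdot 89 - 45090 = \left(- \frac{1}{82}\right) 89 - 45090 = - \frac{89}{82} - 45090 = - \frac{3697469}{82}$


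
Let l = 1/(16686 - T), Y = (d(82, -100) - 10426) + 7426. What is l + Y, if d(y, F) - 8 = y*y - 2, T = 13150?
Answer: 13189281/3536 ≈ 3730.0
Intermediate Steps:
d(y, F) = 6 + y**2 (d(y, F) = 8 + (y*y - 2) = 8 + (y**2 - 2) = 8 + (-2 + y**2) = 6 + y**2)
Y = 3730 (Y = ((6 + 82**2) - 10426) + 7426 = ((6 + 6724) - 10426) + 7426 = (6730 - 10426) + 7426 = -3696 + 7426 = 3730)
l = 1/3536 (l = 1/(16686 - 1*13150) = 1/(16686 - 13150) = 1/3536 ≈ 0.00028281)
l + Y = 1/3536 + 3730 = 13189281/3536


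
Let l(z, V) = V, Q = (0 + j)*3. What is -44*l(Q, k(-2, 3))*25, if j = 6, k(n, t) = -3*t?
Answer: 9900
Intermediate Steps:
Q = 18 (Q = (0 + 6)*3 = 6*3 = 18)
-44*l(Q, k(-2, 3))*25 = -(-132)*3*25 = -44*(-9)*25 = 396*25 = 9900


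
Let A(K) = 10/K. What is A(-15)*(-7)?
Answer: 14/3 ≈ 4.6667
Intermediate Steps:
A(-15)*(-7) = (10/(-15))*(-7) = (10*(-1/15))*(-7) = -⅔*(-7) = 14/3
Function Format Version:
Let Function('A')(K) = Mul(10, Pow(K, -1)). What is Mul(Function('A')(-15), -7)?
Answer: Rational(14, 3) ≈ 4.6667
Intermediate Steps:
Mul(Function('A')(-15), -7) = Mul(Mul(10, Pow(-15, -1)), -7) = Mul(Mul(10, Rational(-1, 15)), -7) = Mul(Rational(-2, 3), -7) = Rational(14, 3)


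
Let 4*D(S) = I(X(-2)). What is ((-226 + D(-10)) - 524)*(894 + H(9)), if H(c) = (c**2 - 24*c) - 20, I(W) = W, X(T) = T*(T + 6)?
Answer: -555728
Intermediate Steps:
X(T) = T*(6 + T)
D(S) = -2 (D(S) = (-2*(6 - 2))/4 = (-2*4)/4 = (1/4)*(-8) = -2)
H(c) = -20 + c**2 - 24*c
((-226 + D(-10)) - 524)*(894 + H(9)) = ((-226 - 2) - 524)*(894 + (-20 + 9**2 - 24*9)) = (-228 - 524)*(894 + (-20 + 81 - 216)) = -752*(894 - 155) = -752*739 = -555728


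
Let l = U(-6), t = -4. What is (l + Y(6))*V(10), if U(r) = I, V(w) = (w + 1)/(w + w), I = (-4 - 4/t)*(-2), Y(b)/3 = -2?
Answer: 0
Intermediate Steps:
Y(b) = -6 (Y(b) = 3*(-2) = -6)
I = 6 (I = (-4 - 4/(-4))*(-2) = (-4 - 4*(-¼))*(-2) = (-4 + 1)*(-2) = -3*(-2) = 6)
V(w) = (1 + w)/(2*w) (V(w) = (1 + w)/((2*w)) = (1 + w)*(1/(2*w)) = (1 + w)/(2*w))
U(r) = 6
l = 6
(l + Y(6))*V(10) = (6 - 6)*((½)*(1 + 10)/10) = 0*((½)*(⅒)*11) = 0*(11/20) = 0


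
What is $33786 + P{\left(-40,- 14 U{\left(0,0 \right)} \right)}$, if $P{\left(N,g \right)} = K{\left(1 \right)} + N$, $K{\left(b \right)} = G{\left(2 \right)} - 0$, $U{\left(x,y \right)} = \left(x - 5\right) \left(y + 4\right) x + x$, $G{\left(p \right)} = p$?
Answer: $33748$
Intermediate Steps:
$U{\left(x,y \right)} = x + x \left(-5 + x\right) \left(4 + y\right)$ ($U{\left(x,y \right)} = \left(-5 + x\right) \left(4 + y\right) x + x = x \left(-5 + x\right) \left(4 + y\right) + x = x + x \left(-5 + x\right) \left(4 + y\right)$)
$K{\left(b \right)} = 2$ ($K{\left(b \right)} = 2 - 0 = 2 + 0 = 2$)
$P{\left(N,g \right)} = 2 + N$
$33786 + P{\left(-40,- 14 U{\left(0,0 \right)} \right)} = 33786 + \left(2 - 40\right) = 33786 - 38 = 33748$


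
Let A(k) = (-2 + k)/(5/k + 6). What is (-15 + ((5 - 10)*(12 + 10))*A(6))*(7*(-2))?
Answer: 45570/41 ≈ 1111.5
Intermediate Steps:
A(k) = (-2 + k)/(6 + 5/k)
(-15 + ((5 - 10)*(12 + 10))*A(6))*(7*(-2)) = (-15 + ((5 - 10)*(12 + 10))*(6*(-2 + 6)/(5 + 6*6)))*(7*(-2)) = (-15 + (-5*22)*(6*4/(5 + 36)))*(-14) = (-15 - 660*4/41)*(-14) = (-15 - 110*24/41)*(-14) = (-15 - 2640/41)*(-14) = -3255/41*(-14) = 45570/41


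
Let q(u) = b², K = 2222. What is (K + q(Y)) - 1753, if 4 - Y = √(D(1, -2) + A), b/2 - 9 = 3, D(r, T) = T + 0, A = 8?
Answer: 1045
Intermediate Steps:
D(r, T) = T
b = 24 (b = 18 + 2*3 = 18 + 6 = 24)
Y = 4 - √6 (Y = 4 - √(-2 + 8) = 4 - √6 ≈ 1.5505)
q(u) = 576 (q(u) = 24² = 576)
(K + q(Y)) - 1753 = (2222 + 576) - 1753 = 2798 - 1753 = 1045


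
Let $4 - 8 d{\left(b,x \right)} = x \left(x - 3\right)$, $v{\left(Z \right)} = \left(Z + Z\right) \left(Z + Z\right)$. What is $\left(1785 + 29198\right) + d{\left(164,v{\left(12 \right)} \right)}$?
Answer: $- \frac{20545}{2} \approx -10273.0$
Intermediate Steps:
$v{\left(Z \right)} = 4 Z^{2}$ ($v{\left(Z \right)} = 2 Z 2 Z = 4 Z^{2}$)
$d{\left(b,x \right)} = \frac{1}{2} - \frac{x \left(-3 + x\right)}{8}$ ($d{\left(b,x \right)} = \frac{1}{2} - \frac{x \left(x - 3\right)}{8} = \frac{1}{2} - \frac{x \left(-3 + x\right)}{8}$)
$\left(1785 + 29198\right) + d{\left(164,v{\left(12 \right)} \right)} = \left(1785 + 29198\right) + \left(\frac{1}{2} - \frac{\left(4 \cdot 12^{2}\right)^{2}}{8} + \frac{3 \cdot 4 \cdot 12^{2}}{8}\right) = 30983 + \left(\frac{1}{2} - \frac{\left(4 \cdot 144\right)^{2}}{8} + \frac{3 \cdot 4 \cdot 144}{8}\right) = 30983 + \left(\frac{1}{2} - \frac{576^{2}}{8} + \frac{3}{8} \cdot 576\right) = 30983 + \left(\frac{1}{2} - 41472 + 216\right) = 30983 - \frac{82511}{2} = - \frac{20545}{2}$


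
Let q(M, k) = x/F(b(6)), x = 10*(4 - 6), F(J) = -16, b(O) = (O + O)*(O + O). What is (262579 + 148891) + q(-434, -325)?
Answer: 1645885/4 ≈ 4.1147e+5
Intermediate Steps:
b(O) = 4*O² (b(O) = (2*O)*(2*O) = 4*O²)
x = -20 (x = 10*(-2) = -20)
q(M, k) = 5/4 (q(M, k) = -20/(-16) = -20*(-1/16) = 5/4)
(262579 + 148891) + q(-434, -325) = (262579 + 148891) + 5/4 = 411470 + 5/4 = 1645885/4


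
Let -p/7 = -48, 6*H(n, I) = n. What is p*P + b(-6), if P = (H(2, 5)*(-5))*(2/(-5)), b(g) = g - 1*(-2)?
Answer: 220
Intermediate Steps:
H(n, I) = n/6
b(g) = 2 + g (b(g) = g + 2 = 2 + g)
p = 336 (p = -7*(-48) = 336)
P = ⅔ (P = (((⅙)*2)*(-5))*(2/(-5)) = ((⅓)*(-5))*(2*(-⅕)) = -5/3*(-⅖) = ⅔ ≈ 0.66667)
p*P + b(-6) = 336*(⅔) + (2 - 6) = 224 - 4 = 220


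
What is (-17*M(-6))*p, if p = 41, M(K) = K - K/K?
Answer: 4879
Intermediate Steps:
M(K) = -1 + K (M(K) = K - 1*1 = K - 1 = -1 + K)
(-17*M(-6))*p = -17*(-1 - 6)*41 = -17*(-7)*41 = 119*41 = 4879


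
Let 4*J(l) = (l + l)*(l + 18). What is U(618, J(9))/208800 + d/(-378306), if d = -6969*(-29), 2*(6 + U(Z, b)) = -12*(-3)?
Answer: -195343283/365695800 ≈ -0.53417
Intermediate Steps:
J(l) = l*(18 + l)/2 (J(l) = ((l + l)*(l + 18))/4 = ((2*l)*(18 + l))/4 = (2*l*(18 + l))/4 = l*(18 + l)/2)
U(Z, b) = 12 (U(Z, b) = -6 + (-12*(-3))/2 = -6 + (½)*36 = -6 + 18 = 12)
d = 202101
U(618, J(9))/208800 + d/(-378306) = 12/208800 + 202101/(-378306) = 12*(1/208800) + 202101*(-1/378306) = 1/17400 - 67367/126102 = -195343283/365695800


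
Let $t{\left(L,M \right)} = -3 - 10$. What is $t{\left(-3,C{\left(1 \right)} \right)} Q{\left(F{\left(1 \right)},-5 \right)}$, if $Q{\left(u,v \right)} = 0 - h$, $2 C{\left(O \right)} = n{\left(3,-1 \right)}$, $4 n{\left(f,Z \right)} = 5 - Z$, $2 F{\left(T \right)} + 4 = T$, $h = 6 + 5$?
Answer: $143$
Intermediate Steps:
$h = 11$
$F{\left(T \right)} = -2 + \frac{T}{2}$
$n{\left(f,Z \right)} = \frac{5}{4} - \frac{Z}{4}$ ($n{\left(f,Z \right)} = \frac{5 - Z}{4} = \frac{5}{4} - \frac{Z}{4}$)
$C{\left(O \right)} = \frac{3}{4}$ ($C{\left(O \right)} = \frac{\frac{5}{4} - - \frac{1}{4}}{2} = \frac{\frac{5}{4} + \frac{1}{4}}{2} = \frac{1}{2} \cdot \frac{3}{2} = \frac{3}{4}$)
$Q{\left(u,v \right)} = -11$ ($Q{\left(u,v \right)} = 0 - 11 = -11$)
$t{\left(L,M \right)} = -13$ ($t{\left(L,M \right)} = -3 - 10 = -13$)
$t{\left(-3,C{\left(1 \right)} \right)} Q{\left(F{\left(1 \right)},-5 \right)} = \left(-13\right) \left(-11\right) = 143$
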